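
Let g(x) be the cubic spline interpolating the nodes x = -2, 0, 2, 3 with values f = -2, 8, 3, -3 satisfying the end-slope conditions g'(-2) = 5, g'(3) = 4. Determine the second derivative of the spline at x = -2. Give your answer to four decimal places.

Let m_i = g''(x_i). Step sizes h_i = 2, 2, 1; slopes of the chords Δ_i = (y_(i+1) - y_i)/h_i = 5, -5/2, -6.
  2·m_0 + 8·m_1 + 2·m_2 = 6(Δ_1 - Δ_0) = -45
  2·m_1 + 6·m_2 + 1·m_3 = 6(Δ_2 - Δ_1) = -21
Clamped end conditions give two more equations: 2h_0·m_0 + h_0·m_1 = 6(Δ_0 - g'(-2)) = 0 and h_2·m_2 + 2h_2·m_3 = 6(g'(3) - Δ_2) = 60.
Solving: m_0 = 97/46, m_1 = -97/23, m_2 = -178/23, m_3 = 779/23.

2.1087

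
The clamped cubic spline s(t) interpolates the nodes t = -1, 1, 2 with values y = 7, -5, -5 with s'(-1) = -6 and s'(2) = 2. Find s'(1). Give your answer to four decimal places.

-2.6667

Let m_i = s''(x_i). Step sizes h_i = 2, 1; slopes of the chords Δ_i = (y_(i+1) - y_i)/h_i = -6, 0.
  2·m_0 + 6·m_1 + 1·m_2 = 6(Δ_1 - Δ_0) = 36
Clamped end conditions give two more equations: 2h_0·m_0 + h_0·m_1 = 6(Δ_0 - s'(-1)) = 0 and h_1·m_1 + 2h_1·m_2 = 6(s'(2) - Δ_1) = 12.
Hence m_0 = -10/3, m_1 = 20/3, m_2 = 8/3.
On [1, 2], s'(t) = b_1 + 2c_1·(t - 1) + 3d_1·(t - 1)² with b_1 = Δ_1 - h_1(2m_1 + m_2)/6 = -8/3, c_1 = m_1/2 = 10/3, d_1 = (m_2 - m_1)/(6h_1) = -2/3. So s'(1) = -8/3.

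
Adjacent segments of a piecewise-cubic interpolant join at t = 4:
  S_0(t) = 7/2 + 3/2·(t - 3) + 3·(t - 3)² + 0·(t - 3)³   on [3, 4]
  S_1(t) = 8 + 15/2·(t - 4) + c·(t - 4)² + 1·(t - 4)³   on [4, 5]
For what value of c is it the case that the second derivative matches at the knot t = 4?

S_0''(t) = 6 + 0·(t - 3), so S_0''(4) = 6. On the right, S_1''(4) = 2c, so c = 3.

3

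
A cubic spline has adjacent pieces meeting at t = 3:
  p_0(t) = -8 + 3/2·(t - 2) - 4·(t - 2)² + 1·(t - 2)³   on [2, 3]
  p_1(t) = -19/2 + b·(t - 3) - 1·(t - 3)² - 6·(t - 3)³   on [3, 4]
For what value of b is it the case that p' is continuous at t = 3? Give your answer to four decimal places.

-3.5000

p_0'(t) = 3/2 - 8·(t - 2) + 3·(t - 2)², so p_0'(3) = -7/2. On the right, p_1'(3) = b, so b = -7/2.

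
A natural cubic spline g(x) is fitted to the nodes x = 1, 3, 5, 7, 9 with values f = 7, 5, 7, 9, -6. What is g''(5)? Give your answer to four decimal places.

1.3929

Put σ_i = g'' at the i-th knot. Here h = (2, 2, 2, 2) and Δ = (-1, 1, 1, -15/2), so the interior equations h_(i-1)·σ_(i-1) + 2(h_(i-1)+h_i)·σ_i + h_i·σ_(i+1) = 6(Δ_i − Δ_(i-1)) read
  2·σ_0 + 8·σ_1 + 2·σ_2 = 6(Δ_1 - Δ_0) = 12
  2·σ_1 + 8·σ_2 + 2·σ_3 = 6(Δ_2 - Δ_1) = 0
  2·σ_2 + 8·σ_3 + 2·σ_4 = 6(Δ_3 - Δ_2) = -51
Natural end conditions: σ_0 = σ_4 = 0.
Solving the tridiagonal system: σ_0 = 0, σ_1 = 129/112, σ_2 = 39/28, σ_3 = -753/112, σ_4 = 0.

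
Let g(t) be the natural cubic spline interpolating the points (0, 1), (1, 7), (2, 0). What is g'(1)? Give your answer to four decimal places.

Let σ_i = g''(x_i). Step sizes h_i = 1, 1; slopes of the chords Δ_i = (y_(i+1) - y_i)/h_i = 6, -7.
  1·σ_0 + 4·σ_1 + 1·σ_2 = 6(Δ_1 - Δ_0) = -78
Natural end conditions: σ_0 = σ_2 = 0.
Hence σ_0 = 0, σ_1 = -39/2, σ_2 = 0.
On [1, 2], g'(t) = b_1 + 2c_1·(t - 1) + 3d_1·(t - 1)² with b_1 = Δ_1 - h_1(2σ_1 + σ_2)/6 = -1/2, c_1 = σ_1/2 = -39/4, d_1 = (σ_2 - σ_1)/(6h_1) = 13/4. So g'(1) = -1/2.

-0.5000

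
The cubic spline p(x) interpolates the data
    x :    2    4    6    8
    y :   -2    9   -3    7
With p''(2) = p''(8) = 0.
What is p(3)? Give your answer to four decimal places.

6.3500

With m_i denoting the second derivative at x_i, h_i = 2, 2, 2, and Δ_i = (y_(i+1) − y_i)/h_i = 11/2, -6, 5:
  2·m_0 + 8·m_1 + 2·m_2 = 6(Δ_1 - Δ_0) = -69
  2·m_1 + 8·m_2 + 2·m_3 = 6(Δ_2 - Δ_1) = 66
Natural end conditions: m_0 = m_3 = 0.
Hence m_0 = 0, m_1 = -57/5, m_2 = 111/10, m_3 = 0.
On [2, 4], p(x) = -2 + 93/10·(x - 2) + 0·(x - 2)² - 19/20·(x - 2)³.
With (x - 2) = 1: p(3) = 127/20.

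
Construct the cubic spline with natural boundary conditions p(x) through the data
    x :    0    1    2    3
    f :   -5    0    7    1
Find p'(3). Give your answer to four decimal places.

-9.6000

Let M_i = p''(x_i). Step sizes h_i = 1, 1, 1; slopes of the chords Δ_i = (y_(i+1) - y_i)/h_i = 5, 7, -6.
  1·M_0 + 4·M_1 + 1·M_2 = 6(Δ_1 - Δ_0) = 12
  1·M_1 + 4·M_2 + 1·M_3 = 6(Δ_2 - Δ_1) = -78
Natural end conditions: M_0 = M_3 = 0.
Hence M_0 = 0, M_1 = 42/5, M_2 = -108/5, M_3 = 0.
On [2, 3], p'(x) = b_2 + 2c_2·(x - 2) + 3d_2·(x - 2)² with b_2 = Δ_2 - h_2(2M_2 + M_3)/6 = 6/5, c_2 = M_2/2 = -54/5, d_2 = (M_3 - M_2)/(6h_2) = 18/5. So p'(3) = -48/5.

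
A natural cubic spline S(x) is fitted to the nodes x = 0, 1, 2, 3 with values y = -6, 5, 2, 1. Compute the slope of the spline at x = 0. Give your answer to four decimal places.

14.8667

Write M_i for S''(x_i). With h_i = 1, 1, 1 and divided differences Δ_i = 11, -3, -1, the continuity of S' gives the tridiagonal system
  1·M_0 + 4·M_1 + 1·M_2 = 6(Δ_1 - Δ_0) = -84
  1·M_1 + 4·M_2 + 1·M_3 = 6(Δ_2 - Δ_1) = 12
Natural end conditions: M_0 = M_3 = 0.
Forward elimination and back-substitution give M_0 = 0, M_1 = -116/5, M_2 = 44/5, M_3 = 0.
On [0, 1], S'(x) = b_0 + 2c_0·x + 3d_0·x² with b_0 = Δ_0 - h_0(2M_0 + M_1)/6 = 223/15, c_0 = M_0/2 = 0, d_0 = (M_1 - M_0)/(6h_0) = -58/15. So S'(0) = 223/15.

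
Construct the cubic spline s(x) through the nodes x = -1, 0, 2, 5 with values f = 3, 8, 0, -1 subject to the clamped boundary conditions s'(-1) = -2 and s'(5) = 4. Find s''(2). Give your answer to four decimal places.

4.6667

With σ_i denoting the second derivative at x_i, h_i = 1, 2, 3, and Δ_i = (y_(i+1) − y_i)/h_i = 5, -4, -1/3:
  1·σ_0 + 6·σ_1 + 2·σ_2 = 6(Δ_1 - Δ_0) = -54
  2·σ_1 + 10·σ_2 + 3·σ_3 = 6(Δ_2 - Δ_1) = 22
Clamped end conditions give two more equations: 2h_0·σ_0 + h_0·σ_1 = 6(Δ_0 - s'(-1)) = 42 and h_2·σ_2 + 2h_2·σ_3 = 6(s'(5) - Δ_2) = 26.
Hence σ_0 = 86/3, σ_1 = -46/3, σ_2 = 14/3, σ_3 = 2.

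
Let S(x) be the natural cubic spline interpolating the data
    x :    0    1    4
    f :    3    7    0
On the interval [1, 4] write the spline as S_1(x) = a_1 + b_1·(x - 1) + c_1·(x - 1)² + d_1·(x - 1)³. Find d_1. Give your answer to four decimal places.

0.2639

With σ_i denoting the second derivative at x_i, h_i = 1, 3, and Δ_i = (y_(i+1) − y_i)/h_i = 4, -7/3:
  1·σ_0 + 8·σ_1 + 3·σ_2 = 6(Δ_1 - Δ_0) = -38
Natural end conditions: σ_0 = σ_2 = 0.
Solving the tridiagonal system: σ_0 = 0, σ_1 = -19/4, σ_2 = 0.
On [1, 4], with S_1(x) = a_1 + b_1·(x - 1) + c_1·(x - 1)² + d_1·(x - 1)³: c_1 = σ_1/2 = -19/8, d_1 = (σ_2 - σ_1)/(6h_1) = 19/72, b_1 = Δ_1 - h_1(2σ_1 + σ_2)/6 = 29/12.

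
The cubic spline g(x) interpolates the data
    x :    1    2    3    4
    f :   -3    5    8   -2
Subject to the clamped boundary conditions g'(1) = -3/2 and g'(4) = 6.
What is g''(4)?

65

Write m_i for g''(x_i). With h_i = 1, 1, 1 and divided differences Δ_i = 8, 3, -10, the continuity of g' gives the tridiagonal system
  1·m_0 + 4·m_1 + 1·m_2 = 6(Δ_1 - Δ_0) = -30
  1·m_1 + 4·m_2 + 1·m_3 = 6(Δ_2 - Δ_1) = -78
Clamped end conditions give two more equations: 2h_0·m_0 + h_0·m_1 = 6(Δ_0 - g'(1)) = 57 and h_2·m_2 + 2h_2·m_3 = 6(g'(4) - Δ_2) = 96.
Hence m_0 = 32, m_1 = -7, m_2 = -34, m_3 = 65.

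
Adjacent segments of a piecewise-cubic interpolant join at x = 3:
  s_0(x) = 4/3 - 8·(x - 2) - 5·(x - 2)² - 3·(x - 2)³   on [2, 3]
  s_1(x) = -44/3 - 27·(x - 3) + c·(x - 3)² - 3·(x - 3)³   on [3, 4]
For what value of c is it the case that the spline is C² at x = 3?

-14

s_0''(x) = -10 - 18·(x - 2), so s_0''(3) = -28. On the right, s_1''(3) = 2c, so c = -14.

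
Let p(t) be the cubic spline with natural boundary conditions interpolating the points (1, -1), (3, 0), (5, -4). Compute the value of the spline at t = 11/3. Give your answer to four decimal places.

-0.8704

Write M_i for p''(x_i). With h_i = 2, 2 and divided differences Δ_i = 1/2, -2, the continuity of p' gives the tridiagonal system
  2·M_0 + 8·M_1 + 2·M_2 = 6(Δ_1 - Δ_0) = -15
Natural end conditions: M_0 = M_2 = 0.
Solving the tridiagonal system: M_0 = 0, M_1 = -15/8, M_2 = 0.
On [3, 5], p(t) = 0 - 3/4·(t - 3) - 15/16·(t - 3)² + 5/32·(t - 3)³.
With (t - 3) = 2/3: p(11/3) = -47/54.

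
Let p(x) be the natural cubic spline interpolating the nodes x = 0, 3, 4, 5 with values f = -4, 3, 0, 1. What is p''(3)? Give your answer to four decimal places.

-4.9032

Write M_i for p''(x_i). With h_i = 3, 1, 1 and divided differences Δ_i = 7/3, -3, 1, the continuity of p' gives the tridiagonal system
  3·M_0 + 8·M_1 + 1·M_2 = 6(Δ_1 - Δ_0) = -32
  1·M_1 + 4·M_2 + 1·M_3 = 6(Δ_2 - Δ_1) = 24
Natural end conditions: M_0 = M_3 = 0.
Forward elimination and back-substitution give M_0 = 0, M_1 = -152/31, M_2 = 224/31, M_3 = 0.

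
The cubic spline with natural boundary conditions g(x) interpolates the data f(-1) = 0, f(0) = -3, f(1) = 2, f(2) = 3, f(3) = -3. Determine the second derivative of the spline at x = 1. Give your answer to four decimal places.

Write m_i for g''(x_i). With h_i = 1, 1, 1, 1 and divided differences Δ_i = -3, 5, 1, -6, the continuity of g' gives the tridiagonal system
  1·m_0 + 4·m_1 + 1·m_2 = 6(Δ_1 - Δ_0) = 48
  1·m_1 + 4·m_2 + 1·m_3 = 6(Δ_2 - Δ_1) = -24
  1·m_2 + 4·m_3 + 1·m_4 = 6(Δ_3 - Δ_2) = -42
Natural end conditions: m_0 = m_4 = 0.
Hence m_0 = 0, m_1 = 387/28, m_2 = -51/7, m_3 = -243/28, m_4 = 0.

-7.2857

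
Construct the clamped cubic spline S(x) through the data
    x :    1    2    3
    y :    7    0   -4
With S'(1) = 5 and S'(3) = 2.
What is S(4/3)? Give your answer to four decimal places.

Let m_i = S''(x_i). Step sizes h_i = 1, 1; slopes of the chords Δ_i = (y_(i+1) - y_i)/h_i = -7, -4.
  1·m_0 + 4·m_1 + 1·m_2 = 6(Δ_1 - Δ_0) = 18
Clamped end conditions give two more equations: 2h_0·m_0 + h_0·m_1 = 6(Δ_0 - S'(1)) = -72 and h_1·m_1 + 2h_1·m_2 = 6(S'(3) - Δ_1) = 36.
Solving the tridiagonal system: m_0 = -42, m_1 = 12, m_2 = 12.
On [1, 2], S(x) = 7 + 5·(x - 1) - 21·(x - 1)² + 9·(x - 1)³.
With (x - 1) = 1/3: S(4/3) = 20/3.

6.6667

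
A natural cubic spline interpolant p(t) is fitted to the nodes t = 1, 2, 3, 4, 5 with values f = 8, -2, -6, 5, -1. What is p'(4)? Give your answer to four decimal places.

Let M_i = p''(x_i). Step sizes h_i = 1, 1, 1, 1; slopes of the chords Δ_i = (y_(i+1) - y_i)/h_i = -10, -4, 11, -6.
  1·M_0 + 4·M_1 + 1·M_2 = 6(Δ_1 - Δ_0) = 36
  1·M_1 + 4·M_2 + 1·M_3 = 6(Δ_2 - Δ_1) = 90
  1·M_2 + 4·M_3 + 1·M_4 = 6(Δ_3 - Δ_2) = -102
Natural end conditions: M_0 = M_4 = 0.
Hence M_0 = 0, M_1 = 39/28, M_2 = 213/7, M_3 = -927/28, M_4 = 0.
On [4, 5], p'(t) = b_3 + 2c_3·(t - 4) + 3d_3·(t - 4)² with b_3 = Δ_3 - h_3(2M_3 + M_4)/6 = 141/28, c_3 = M_3/2 = -927/56, d_3 = (M_4 - M_3)/(6h_3) = 309/56. So p'(4) = 141/28.

5.0357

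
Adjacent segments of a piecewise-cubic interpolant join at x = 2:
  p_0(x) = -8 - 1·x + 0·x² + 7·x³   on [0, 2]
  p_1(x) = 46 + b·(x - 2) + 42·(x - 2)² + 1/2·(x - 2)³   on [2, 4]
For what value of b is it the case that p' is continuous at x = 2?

83

p_0'(x) = -1 + 0·x + 21·x², so p_0'(2) = 83. On the right, p_1'(2) = b, so b = 83.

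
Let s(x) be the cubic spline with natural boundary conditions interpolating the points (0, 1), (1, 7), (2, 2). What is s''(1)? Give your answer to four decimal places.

Write m_i for s''(x_i). With h_i = 1, 1 and divided differences Δ_i = 6, -5, the continuity of s' gives the tridiagonal system
  1·m_0 + 4·m_1 + 1·m_2 = 6(Δ_1 - Δ_0) = -66
Natural end conditions: m_0 = m_2 = 0.
Solving: m_0 = 0, m_1 = -33/2, m_2 = 0.

-16.5000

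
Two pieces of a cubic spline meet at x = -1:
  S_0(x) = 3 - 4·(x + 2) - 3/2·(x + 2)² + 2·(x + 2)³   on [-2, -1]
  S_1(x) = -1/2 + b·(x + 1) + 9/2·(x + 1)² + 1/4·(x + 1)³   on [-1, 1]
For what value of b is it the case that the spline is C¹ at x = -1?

-1

S_0'(x) = -4 - 3·(x + 2) + 6·(x + 2)², so S_0'(-1) = -1. On the right, S_1'(-1) = b, so b = -1.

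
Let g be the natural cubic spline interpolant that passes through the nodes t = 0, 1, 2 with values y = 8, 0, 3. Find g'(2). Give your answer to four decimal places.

Write M_i for g''(x_i). With h_i = 1, 1 and divided differences Δ_i = -8, 3, the continuity of g' gives the tridiagonal system
  1·M_0 + 4·M_1 + 1·M_2 = 6(Δ_1 - Δ_0) = 66
Natural end conditions: M_0 = M_2 = 0.
Hence M_0 = 0, M_1 = 33/2, M_2 = 0.
On [1, 2], g'(t) = b_1 + 2c_1·(t - 1) + 3d_1·(t - 1)² with b_1 = Δ_1 - h_1(2M_1 + M_2)/6 = -5/2, c_1 = M_1/2 = 33/4, d_1 = (M_2 - M_1)/(6h_1) = -11/4. So g'(2) = 23/4.

5.7500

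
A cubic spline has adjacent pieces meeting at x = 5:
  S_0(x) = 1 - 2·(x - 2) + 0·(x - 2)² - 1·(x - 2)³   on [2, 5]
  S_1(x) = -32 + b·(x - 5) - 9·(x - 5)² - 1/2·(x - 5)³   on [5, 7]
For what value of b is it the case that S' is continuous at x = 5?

-29

S_0'(x) = -2 + 0·(x - 2) - 3·(x - 2)², so S_0'(5) = -29. On the right, S_1'(5) = b, so b = -29.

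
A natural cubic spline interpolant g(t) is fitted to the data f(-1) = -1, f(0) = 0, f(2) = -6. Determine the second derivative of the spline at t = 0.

With σ_i denoting the second derivative at x_i, h_i = 1, 2, and Δ_i = (y_(i+1) − y_i)/h_i = 1, -3:
  1·σ_0 + 6·σ_1 + 2·σ_2 = 6(Δ_1 - Δ_0) = -24
Natural end conditions: σ_0 = σ_2 = 0.
Hence σ_0 = 0, σ_1 = -4, σ_2 = 0.

-4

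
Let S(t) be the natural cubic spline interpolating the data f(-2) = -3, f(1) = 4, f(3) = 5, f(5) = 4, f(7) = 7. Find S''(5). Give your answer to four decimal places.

1.7394

Put M_i = S'' at the i-th knot. Here h = (3, 2, 2, 2) and Δ = (7/3, 1/2, -1/2, 3/2), so the interior equations h_(i-1)·M_(i-1) + 2(h_(i-1)+h_i)·M_i + h_i·M_(i+1) = 6(Δ_i − Δ_(i-1)) read
  3·M_0 + 10·M_1 + 2·M_2 = 6(Δ_1 - Δ_0) = -11
  2·M_1 + 8·M_2 + 2·M_3 = 6(Δ_2 - Δ_1) = -6
  2·M_2 + 8·M_3 + 2·M_4 = 6(Δ_3 - Δ_2) = 12
Natural end conditions: M_0 = M_4 = 0.
Solving the tridiagonal system: M_0 = 0, M_1 = -129/142, M_2 = -68/71, M_3 = 247/142, M_4 = 0.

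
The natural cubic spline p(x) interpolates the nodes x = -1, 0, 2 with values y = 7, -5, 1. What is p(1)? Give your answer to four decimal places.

-5.7500

Write M_i for p''(x_i). With h_i = 1, 2 and divided differences Δ_i = -12, 3, the continuity of p' gives the tridiagonal system
  1·M_0 + 6·M_1 + 2·M_2 = 6(Δ_1 - Δ_0) = 90
Natural end conditions: M_0 = M_2 = 0.
Hence M_0 = 0, M_1 = 15, M_2 = 0.
On [0, 2], p(x) = -5 - 7·x + 15/2·x² - 5/4·x³.
With x = 1: p(1) = -23/4.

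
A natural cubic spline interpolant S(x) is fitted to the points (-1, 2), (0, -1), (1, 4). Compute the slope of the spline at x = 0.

Write M_i for S''(x_i). With h_i = 1, 1 and divided differences Δ_i = -3, 5, the continuity of S' gives the tridiagonal system
  1·M_0 + 4·M_1 + 1·M_2 = 6(Δ_1 - Δ_0) = 48
Natural end conditions: M_0 = M_2 = 0.
Solving: M_0 = 0, M_1 = 12, M_2 = 0.
On [0, 1], S'(x) = b_1 + 2c_1·x + 3d_1·x² with b_1 = Δ_1 - h_1(2M_1 + M_2)/6 = 1, c_1 = M_1/2 = 6, d_1 = (M_2 - M_1)/(6h_1) = -2. So S'(0) = 1.

1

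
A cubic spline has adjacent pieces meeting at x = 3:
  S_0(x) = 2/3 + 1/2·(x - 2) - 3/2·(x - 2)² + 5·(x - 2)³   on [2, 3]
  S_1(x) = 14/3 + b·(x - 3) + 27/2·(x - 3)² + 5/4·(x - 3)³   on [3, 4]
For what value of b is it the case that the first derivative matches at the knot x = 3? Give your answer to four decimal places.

12.5000

S_0'(x) = 1/2 - 3·(x - 2) + 15·(x - 2)², so S_0'(3) = 25/2. On the right, S_1'(3) = b, so b = 25/2.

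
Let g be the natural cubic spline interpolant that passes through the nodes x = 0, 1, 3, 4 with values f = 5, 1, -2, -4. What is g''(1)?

3

Write m_i for g''(x_i). With h_i = 1, 2, 1 and divided differences Δ_i = -4, -3/2, -2, the continuity of g' gives the tridiagonal system
  1·m_0 + 6·m_1 + 2·m_2 = 6(Δ_1 - Δ_0) = 15
  2·m_1 + 6·m_2 + 1·m_3 = 6(Δ_2 - Δ_1) = -3
Natural end conditions: m_0 = m_3 = 0.
Solving the tridiagonal system: m_0 = 0, m_1 = 3, m_2 = -3/2, m_3 = 0.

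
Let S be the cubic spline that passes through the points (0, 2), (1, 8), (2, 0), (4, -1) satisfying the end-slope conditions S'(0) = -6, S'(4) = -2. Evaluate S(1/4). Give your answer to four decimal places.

1.9925

Put M_i = S'' at the i-th knot. Here h = (1, 1, 2) and Δ = (6, -8, -1/2), so the interior equations h_(i-1)·M_(i-1) + 2(h_(i-1)+h_i)·M_i + h_i·M_(i+1) = 6(Δ_i − Δ_(i-1)) read
  1·M_0 + 4·M_1 + 1·M_2 = 6(Δ_1 - Δ_0) = -84
  1·M_1 + 6·M_2 + 2·M_3 = 6(Δ_2 - Δ_1) = 45
Clamped end conditions give two more equations: 2h_0·M_0 + h_0·M_1 = 6(Δ_0 - S'(0)) = 72 and h_2·M_2 + 2h_2·M_3 = 6(S'(4) - Δ_2) = -9.
Solving the tridiagonal system: M_0 = 1225/22, M_1 = -433/11, M_2 = 391/22, M_3 = -245/22.
On [0, 1], S(x) = 2 - 6·x + 1225/44·x² - 697/44·x³.
With x = 1/4: S(1/4) = 5611/2816.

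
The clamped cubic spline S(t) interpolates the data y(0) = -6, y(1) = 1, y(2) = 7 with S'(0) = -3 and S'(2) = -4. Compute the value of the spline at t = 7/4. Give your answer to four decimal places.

Write σ_i for S''(x_i). With h_i = 1, 1 and divided differences Δ_i = 7, 6, the continuity of S' gives the tridiagonal system
  1·σ_0 + 4·σ_1 + 1·σ_2 = 6(Δ_1 - Δ_0) = -6
Clamped end conditions give two more equations: 2h_0·σ_0 + h_0·σ_1 = 6(Δ_0 - S'(0)) = 60 and h_1·σ_1 + 2h_1·σ_2 = 6(S'(2) - Δ_1) = -60.
Hence σ_0 = 31, σ_1 = -2, σ_2 = -29.
On [1, 2], S(t) = 1 + 23/2·(t - 1) - 1·(t - 1)² - 9/2·(t - 1)³.
With (t - 1) = 3/4: S(7/4) = 917/128.

7.1641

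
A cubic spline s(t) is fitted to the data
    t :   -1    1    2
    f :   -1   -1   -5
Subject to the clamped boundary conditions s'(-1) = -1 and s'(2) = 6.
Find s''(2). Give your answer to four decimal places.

Let m_i = s''(x_i). Step sizes h_i = 2, 1; slopes of the chords Δ_i = (y_(i+1) - y_i)/h_i = 0, -4.
  2·m_0 + 6·m_1 + 1·m_2 = 6(Δ_1 - Δ_0) = -24
Clamped end conditions give two more equations: 2h_0·m_0 + h_0·m_1 = 6(Δ_0 - s'(-1)) = 6 and h_1·m_1 + 2h_1·m_2 = 6(s'(2) - Δ_1) = 60.
Hence m_0 = 47/6, m_1 = -38/3, m_2 = 109/3.

36.3333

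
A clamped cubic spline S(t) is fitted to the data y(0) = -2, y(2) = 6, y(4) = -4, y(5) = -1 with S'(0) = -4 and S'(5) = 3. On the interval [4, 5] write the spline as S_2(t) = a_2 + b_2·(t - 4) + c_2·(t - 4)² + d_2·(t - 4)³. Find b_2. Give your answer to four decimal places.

With σ_i denoting the second derivative at x_i, h_i = 2, 2, 1, and Δ_i = (y_(i+1) − y_i)/h_i = 4, -5, 3:
  2·σ_0 + 8·σ_1 + 2·σ_2 = 6(Δ_1 - Δ_0) = -54
  2·σ_1 + 6·σ_2 + 1·σ_3 = 6(Δ_2 - Δ_1) = 48
Clamped end conditions give two more equations: 2h_0·σ_0 + h_0·σ_1 = 6(Δ_0 - S'(0)) = 48 and h_2·σ_2 + 2h_2·σ_3 = 6(S'(5) - Δ_2) = 0.
Solving: σ_0 = 451/23, σ_1 = -350/23, σ_2 = 328/23, σ_3 = -164/23.
On [4, 5], with S_2(t) = a_2 + b_2·(t - 4) + c_2·(t - 4)² + d_2·(t - 4)³: c_2 = σ_2/2 = 164/23, d_2 = (σ_3 - σ_2)/(6h_2) = -82/23, b_2 = Δ_2 - h_2(2σ_2 + σ_3)/6 = -13/23.

-0.5652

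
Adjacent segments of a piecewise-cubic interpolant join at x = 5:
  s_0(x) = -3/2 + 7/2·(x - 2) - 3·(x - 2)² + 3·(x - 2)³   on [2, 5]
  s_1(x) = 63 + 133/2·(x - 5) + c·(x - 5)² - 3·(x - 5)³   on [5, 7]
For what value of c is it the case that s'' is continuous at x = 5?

s_0''(x) = -6 + 18·(x - 2), so s_0''(5) = 48. On the right, s_1''(5) = 2c, so c = 24.

24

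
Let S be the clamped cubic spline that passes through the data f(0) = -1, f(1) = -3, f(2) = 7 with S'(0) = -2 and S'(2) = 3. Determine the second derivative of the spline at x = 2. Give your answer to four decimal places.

-36.5000

Write M_i for S''(x_i). With h_i = 1, 1 and divided differences Δ_i = -2, 10, the continuity of S' gives the tridiagonal system
  1·M_0 + 4·M_1 + 1·M_2 = 6(Δ_1 - Δ_0) = 72
Clamped end conditions give two more equations: 2h_0·M_0 + h_0·M_1 = 6(Δ_0 - S'(0)) = 0 and h_1·M_1 + 2h_1·M_2 = 6(S'(2) - Δ_1) = -42.
Hence M_0 = -31/2, M_1 = 31, M_2 = -73/2.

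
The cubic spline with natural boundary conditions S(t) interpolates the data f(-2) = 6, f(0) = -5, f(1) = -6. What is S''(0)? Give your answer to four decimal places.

With σ_i denoting the second derivative at x_i, h_i = 2, 1, and Δ_i = (y_(i+1) − y_i)/h_i = -11/2, -1:
  2·σ_0 + 6·σ_1 + 1·σ_2 = 6(Δ_1 - Δ_0) = 27
Natural end conditions: σ_0 = σ_2 = 0.
Solving: σ_0 = 0, σ_1 = 9/2, σ_2 = 0.

4.5000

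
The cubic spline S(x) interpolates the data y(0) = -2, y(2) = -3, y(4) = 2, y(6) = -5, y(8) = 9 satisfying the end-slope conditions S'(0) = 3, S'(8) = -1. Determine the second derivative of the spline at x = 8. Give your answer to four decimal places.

With m_i denoting the second derivative at x_i, h_i = 2, 2, 2, 2, and Δ_i = (y_(i+1) − y_i)/h_i = -1/2, 5/2, -7/2, 7:
  2·m_0 + 8·m_1 + 2·m_2 = 6(Δ_1 - Δ_0) = 18
  2·m_1 + 8·m_2 + 2·m_3 = 6(Δ_2 - Δ_1) = -36
  2·m_2 + 8·m_3 + 2·m_4 = 6(Δ_3 - Δ_2) = 63
Clamped end conditions give two more equations: 2h_0·m_0 + h_0·m_1 = 6(Δ_0 - S'(0)) = -21 and h_3·m_3 + 2h_3·m_4 = 6(S'(8) - Δ_3) = -48.
Hence m_0 = -977/112, m_1 = 389/56, m_2 = -161/16, m_3 = 857/56, m_4 = -2201/112.

-19.6518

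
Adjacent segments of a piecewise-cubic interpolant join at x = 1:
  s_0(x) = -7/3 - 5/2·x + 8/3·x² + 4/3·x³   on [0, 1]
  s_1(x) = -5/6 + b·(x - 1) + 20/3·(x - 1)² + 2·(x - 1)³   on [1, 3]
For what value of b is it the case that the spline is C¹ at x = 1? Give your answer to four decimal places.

s_0'(x) = -5/2 + 16/3·x + 4·x², so s_0'(1) = 41/6. On the right, s_1'(1) = b, so b = 41/6.

6.8333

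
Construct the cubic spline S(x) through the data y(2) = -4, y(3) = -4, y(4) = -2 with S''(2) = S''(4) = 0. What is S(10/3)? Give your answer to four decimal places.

-3.5185

Write σ_i for S''(x_i). With h_i = 1, 1 and divided differences Δ_i = 0, 2, the continuity of S' gives the tridiagonal system
  1·σ_0 + 4·σ_1 + 1·σ_2 = 6(Δ_1 - Δ_0) = 12
Natural end conditions: σ_0 = σ_2 = 0.
Forward elimination and back-substitution give σ_0 = 0, σ_1 = 3, σ_2 = 0.
On [3, 4], S(x) = -4 + 1·(x - 3) + 3/2·(x - 3)² - 1/2·(x - 3)³.
With (x - 3) = 1/3: S(10/3) = -95/27.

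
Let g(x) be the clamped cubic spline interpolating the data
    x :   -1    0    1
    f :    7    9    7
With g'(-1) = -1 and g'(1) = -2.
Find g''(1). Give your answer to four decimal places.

5.5000

Write m_i for g''(x_i). With h_i = 1, 1 and divided differences Δ_i = 2, -2, the continuity of g' gives the tridiagonal system
  1·m_0 + 4·m_1 + 1·m_2 = 6(Δ_1 - Δ_0) = -24
Clamped end conditions give two more equations: 2h_0·m_0 + h_0·m_1 = 6(Δ_0 - g'(-1)) = 18 and h_1·m_1 + 2h_1·m_2 = 6(g'(1) - Δ_1) = 0.
Solving the tridiagonal system: m_0 = 29/2, m_1 = -11, m_2 = 11/2.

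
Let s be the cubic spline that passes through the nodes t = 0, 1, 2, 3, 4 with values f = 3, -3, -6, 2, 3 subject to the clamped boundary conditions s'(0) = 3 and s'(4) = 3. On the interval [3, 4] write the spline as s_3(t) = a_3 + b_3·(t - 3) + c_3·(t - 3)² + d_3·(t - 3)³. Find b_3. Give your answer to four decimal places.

4.8214

With σ_i denoting the second derivative at x_i, h_i = 1, 1, 1, 1, and Δ_i = (y_(i+1) − y_i)/h_i = -6, -3, 8, 1:
  1·σ_0 + 4·σ_1 + 1·σ_2 = 6(Δ_1 - Δ_0) = 18
  1·σ_1 + 4·σ_2 + 1·σ_3 = 6(Δ_2 - Δ_1) = 66
  1·σ_2 + 4·σ_3 + 1·σ_4 = 6(Δ_3 - Δ_2) = -42
Clamped end conditions give two more equations: 2h_0·σ_0 + h_0·σ_1 = 6(Δ_0 - s'(0)) = -54 and h_3·σ_3 + 2h_3·σ_4 = 6(s'(4) - Δ_3) = 12.
Forward elimination and back-substitution give σ_0 = -429/14, σ_1 = 51/7, σ_2 = 39/2, σ_3 = -135/7, σ_4 = 219/14.
On [3, 4], with s_3(t) = a_3 + b_3·(t - 3) + c_3·(t - 3)² + d_3·(t - 3)³: c_3 = σ_3/2 = -135/14, d_3 = (σ_4 - σ_3)/(6h_3) = 163/28, b_3 = Δ_3 - h_3(2σ_3 + σ_4)/6 = 135/28.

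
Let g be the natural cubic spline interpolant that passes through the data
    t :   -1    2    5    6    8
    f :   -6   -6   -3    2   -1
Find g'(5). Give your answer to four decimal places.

Put m_i = g'' at the i-th knot. Here h = (3, 3, 1, 2) and Δ = (0, 1, 5, -3/2), so the interior equations h_(i-1)·m_(i-1) + 2(h_(i-1)+h_i)·m_i + h_i·m_(i+1) = 6(Δ_i − Δ_(i-1)) read
  3·m_0 + 12·m_1 + 3·m_2 = 6(Δ_1 - Δ_0) = 6
  3·m_1 + 8·m_2 + 1·m_3 = 6(Δ_2 - Δ_1) = 24
  1·m_2 + 6·m_3 + 2·m_4 = 6(Δ_3 - Δ_2) = -39
Natural end conditions: m_0 = m_4 = 0.
Solving: m_0 = 0, m_1 = -89/170, m_2 = 348/85, m_3 = -1221/170, m_4 = 0.
On [5, 6], g'(t) = b_2 + 2c_2·(t - 5) + 3d_2·(t - 5)² with b_2 = Δ_2 - h_2(2m_2 + m_3)/6 = 1643/340, c_2 = m_2/2 = 174/85, d_2 = (m_3 - m_2)/(6h_2) = -639/340. So g'(5) = 1643/340.

4.8324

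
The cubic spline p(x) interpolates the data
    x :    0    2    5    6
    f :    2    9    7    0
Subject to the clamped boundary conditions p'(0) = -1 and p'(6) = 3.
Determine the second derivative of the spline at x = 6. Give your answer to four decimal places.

34.2436

Let m_i = p''(x_i). Step sizes h_i = 2, 3, 1; slopes of the chords Δ_i = (y_(i+1) - y_i)/h_i = 7/2, -2/3, -7.
  2·m_0 + 10·m_1 + 3·m_2 = 6(Δ_1 - Δ_0) = -25
  3·m_1 + 8·m_2 + 1·m_3 = 6(Δ_2 - Δ_1) = -38
Clamped end conditions give two more equations: 2h_0·m_0 + h_0·m_1 = 6(Δ_0 - p'(0)) = 27 and h_2·m_2 + 2h_2·m_3 = 6(p'(6) - Δ_2) = 60.
Solving: m_0 = 583/78, m_1 = -113/78, m_2 = -331/39, m_3 = 2671/78.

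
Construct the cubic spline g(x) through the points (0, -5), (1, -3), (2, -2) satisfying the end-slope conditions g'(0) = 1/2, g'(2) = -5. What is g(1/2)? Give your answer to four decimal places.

Let σ_i = g''(x_i). Step sizes h_i = 1, 1; slopes of the chords Δ_i = (y_(i+1) - y_i)/h_i = 2, 1.
  1·σ_0 + 4·σ_1 + 1·σ_2 = 6(Δ_1 - Δ_0) = -6
Clamped end conditions give two more equations: 2h_0·σ_0 + h_0·σ_1 = 6(Δ_0 - g'(0)) = 9 and h_1·σ_1 + 2h_1·σ_2 = 6(g'(2) - Δ_1) = -36.
Forward elimination and back-substitution give σ_0 = 13/4, σ_1 = 5/2, σ_2 = -77/4.
On [0, 1], g(x) = -5 + 1/2·x + 13/8·x² - 1/8·x³.
With x = 1/2: g(1/2) = -279/64.

-4.3594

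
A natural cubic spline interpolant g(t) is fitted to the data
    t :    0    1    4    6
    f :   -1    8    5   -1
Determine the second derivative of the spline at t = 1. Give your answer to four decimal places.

-7.9437

Let σ_i = g''(x_i). Step sizes h_i = 1, 3, 2; slopes of the chords Δ_i = (y_(i+1) - y_i)/h_i = 9, -1, -3.
  1·σ_0 + 8·σ_1 + 3·σ_2 = 6(Δ_1 - Δ_0) = -60
  3·σ_1 + 10·σ_2 + 2·σ_3 = 6(Δ_2 - Δ_1) = -12
Natural end conditions: σ_0 = σ_3 = 0.
Forward elimination and back-substitution give σ_0 = 0, σ_1 = -564/71, σ_2 = 84/71, σ_3 = 0.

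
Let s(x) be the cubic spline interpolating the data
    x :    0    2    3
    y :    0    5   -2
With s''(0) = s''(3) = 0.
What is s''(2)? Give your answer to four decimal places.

-9.5000

Write m_i for s''(x_i). With h_i = 2, 1 and divided differences Δ_i = 5/2, -7, the continuity of s' gives the tridiagonal system
  2·m_0 + 6·m_1 + 1·m_2 = 6(Δ_1 - Δ_0) = -57
Natural end conditions: m_0 = m_2 = 0.
Forward elimination and back-substitution give m_0 = 0, m_1 = -19/2, m_2 = 0.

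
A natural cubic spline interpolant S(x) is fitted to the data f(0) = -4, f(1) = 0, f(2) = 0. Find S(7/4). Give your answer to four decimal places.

0.2344

With M_i denoting the second derivative at x_i, h_i = 1, 1, and Δ_i = (y_(i+1) − y_i)/h_i = 4, 0:
  1·M_0 + 4·M_1 + 1·M_2 = 6(Δ_1 - Δ_0) = -24
Natural end conditions: M_0 = M_2 = 0.
Solving: M_0 = 0, M_1 = -6, M_2 = 0.
On [1, 2], S(x) = 0 + 2·(x - 1) - 3·(x - 1)² + 1·(x - 1)³.
With (x - 1) = 3/4: S(7/4) = 15/64.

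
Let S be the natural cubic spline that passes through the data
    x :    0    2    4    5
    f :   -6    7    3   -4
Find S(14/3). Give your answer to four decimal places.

Let M_i = S''(x_i). Step sizes h_i = 2, 2, 1; slopes of the chords Δ_i = (y_(i+1) - y_i)/h_i = 13/2, -2, -7.
  2·M_0 + 8·M_1 + 2·M_2 = 6(Δ_1 - Δ_0) = -51
  2·M_1 + 6·M_2 + 1·M_3 = 6(Δ_2 - Δ_1) = -30
Natural end conditions: M_0 = M_3 = 0.
Solving the tridiagonal system: M_0 = 0, M_1 = -123/22, M_2 = -69/22, M_3 = 0.
On [4, 5], S(x) = 3 - 131/22·(x - 4) - 69/44·(x - 4)² + 23/44·(x - 4)³.
With (x - 4) = 2/3: S(14/3) = -449/297.

-1.5118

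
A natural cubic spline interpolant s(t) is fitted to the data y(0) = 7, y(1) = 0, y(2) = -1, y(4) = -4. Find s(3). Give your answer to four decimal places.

-1.9783

Write M_i for s''(x_i). With h_i = 1, 1, 2 and divided differences Δ_i = -7, -1, -3/2, the continuity of s' gives the tridiagonal system
  1·M_0 + 4·M_1 + 1·M_2 = 6(Δ_1 - Δ_0) = 36
  1·M_1 + 6·M_2 + 2·M_3 = 6(Δ_2 - Δ_1) = -3
Natural end conditions: M_0 = M_3 = 0.
Forward elimination and back-substitution give M_0 = 0, M_1 = 219/23, M_2 = -48/23, M_3 = 0.
On [2, 4], s(t) = -1 - 5/46·(t - 2) - 24/23·(t - 2)² + 4/23·(t - 2)³.
With (t - 2) = 1: s(3) = -91/46.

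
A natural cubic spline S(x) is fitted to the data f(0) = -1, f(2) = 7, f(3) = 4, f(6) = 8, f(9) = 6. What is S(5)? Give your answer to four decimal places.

5.6693

With M_i denoting the second derivative at x_i, h_i = 2, 1, 3, 3, and Δ_i = (y_(i+1) − y_i)/h_i = 4, -3, 4/3, -2/3:
  2·M_0 + 6·M_1 + 1·M_2 = 6(Δ_1 - Δ_0) = -42
  1·M_1 + 8·M_2 + 3·M_3 = 6(Δ_2 - Δ_1) = 26
  3·M_2 + 12·M_3 + 3·M_4 = 6(Δ_3 - Δ_2) = -12
Natural end conditions: M_0 = M_4 = 0.
Hence M_0 = 0, M_1 = -667/85, M_2 = 432/85, M_3 = -193/85, M_4 = 0.
On [3, 6], S(x) = 4 - 1333/510·(x - 3) + 216/85·(x - 3)² - 125/306·(x - 3)³.
With (x - 3) = 2: S(5) = 4337/765.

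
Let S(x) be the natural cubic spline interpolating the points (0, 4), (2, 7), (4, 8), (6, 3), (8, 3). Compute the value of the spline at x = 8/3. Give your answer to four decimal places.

7.9114

Write M_i for S''(x_i). With h_i = 2, 2, 2, 2 and divided differences Δ_i = 3/2, 1/2, -5/2, 0, the continuity of S' gives the tridiagonal system
  2·M_0 + 8·M_1 + 2·M_2 = 6(Δ_1 - Δ_0) = -6
  2·M_1 + 8·M_2 + 2·M_3 = 6(Δ_2 - Δ_1) = -18
  2·M_2 + 8·M_3 + 2·M_4 = 6(Δ_3 - Δ_2) = 15
Natural end conditions: M_0 = M_4 = 0.
Solving: M_0 = 0, M_1 = -3/112, M_2 = -81/28, M_3 = 291/112, M_4 = 0.
On [2, 4], S(x) = 7 + 83/56·(x - 2) - 3/224·(x - 2)² - 107/448·(x - 2)³.
With (x - 2) = 2/3: S(8/3) = 5981/756.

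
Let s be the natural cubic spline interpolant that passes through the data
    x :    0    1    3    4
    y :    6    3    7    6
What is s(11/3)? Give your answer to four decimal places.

Let M_i = s''(x_i). Step sizes h_i = 1, 2, 1; slopes of the chords Δ_i = (y_(i+1) - y_i)/h_i = -3, 2, -1.
  1·M_0 + 6·M_1 + 2·M_2 = 6(Δ_1 - Δ_0) = 30
  2·M_1 + 6·M_2 + 1·M_3 = 6(Δ_2 - Δ_1) = -18
Natural end conditions: M_0 = M_3 = 0.
Forward elimination and back-substitution give M_0 = 0, M_1 = 27/4, M_2 = -21/4, M_3 = 0.
On [3, 4], s(x) = 7 + 3/4·(x - 3) - 21/8·(x - 3)² + 7/8·(x - 3)³.
With (x - 3) = 2/3: s(11/3) = 178/27.

6.5926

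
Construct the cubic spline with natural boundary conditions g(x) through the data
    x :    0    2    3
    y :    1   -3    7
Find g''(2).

Put M_i = g'' at the i-th knot. Here h = (2, 1) and Δ = (-2, 10), so the interior equations h_(i-1)·M_(i-1) + 2(h_(i-1)+h_i)·M_i + h_i·M_(i+1) = 6(Δ_i − Δ_(i-1)) read
  2·M_0 + 6·M_1 + 1·M_2 = 6(Δ_1 - Δ_0) = 72
Natural end conditions: M_0 = M_2 = 0.
Hence M_0 = 0, M_1 = 12, M_2 = 0.

12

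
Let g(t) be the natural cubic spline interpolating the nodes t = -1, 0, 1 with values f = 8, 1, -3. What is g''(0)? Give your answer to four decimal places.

4.5000

With σ_i denoting the second derivative at x_i, h_i = 1, 1, and Δ_i = (y_(i+1) − y_i)/h_i = -7, -4:
  1·σ_0 + 4·σ_1 + 1·σ_2 = 6(Δ_1 - Δ_0) = 18
Natural end conditions: σ_0 = σ_2 = 0.
Solving the tridiagonal system: σ_0 = 0, σ_1 = 9/2, σ_2 = 0.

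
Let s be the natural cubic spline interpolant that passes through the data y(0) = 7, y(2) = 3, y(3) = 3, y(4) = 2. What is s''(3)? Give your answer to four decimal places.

With σ_i denoting the second derivative at x_i, h_i = 2, 1, 1, and Δ_i = (y_(i+1) − y_i)/h_i = -2, 0, -1:
  2·σ_0 + 6·σ_1 + 1·σ_2 = 6(Δ_1 - Δ_0) = 12
  1·σ_1 + 4·σ_2 + 1·σ_3 = 6(Δ_2 - Δ_1) = -6
Natural end conditions: σ_0 = σ_3 = 0.
Solving: σ_0 = 0, σ_1 = 54/23, σ_2 = -48/23, σ_3 = 0.

-2.0870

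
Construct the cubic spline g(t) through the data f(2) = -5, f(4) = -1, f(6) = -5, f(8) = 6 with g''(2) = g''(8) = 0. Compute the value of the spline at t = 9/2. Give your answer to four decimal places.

With σ_i denoting the second derivative at x_i, h_i = 2, 2, 2, and Δ_i = (y_(i+1) − y_i)/h_i = 2, -2, 11/2:
  2·σ_0 + 8·σ_1 + 2·σ_2 = 6(Δ_1 - Δ_0) = -24
  2·σ_1 + 8·σ_2 + 2·σ_3 = 6(Δ_2 - Δ_1) = 45
Natural end conditions: σ_0 = σ_3 = 0.
Solving the tridiagonal system: σ_0 = 0, σ_1 = -47/10, σ_2 = 34/5, σ_3 = 0.
On [4, 6], g(t) = -1 - 17/15·(t - 4) - 47/20·(t - 4)² + 23/24·(t - 4)³.
With (t - 4) = 1/2: g(9/2) = -651/320.

-2.0344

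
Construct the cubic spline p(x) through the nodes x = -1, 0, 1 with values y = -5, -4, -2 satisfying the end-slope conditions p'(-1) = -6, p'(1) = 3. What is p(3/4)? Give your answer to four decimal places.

Write M_i for p''(x_i). With h_i = 1, 1 and divided differences Δ_i = 1, 2, the continuity of p' gives the tridiagonal system
  1·M_0 + 4·M_1 + 1·M_2 = 6(Δ_1 - Δ_0) = 6
Clamped end conditions give two more equations: 2h_0·M_0 + h_0·M_1 = 6(Δ_0 - p'(-1)) = 42 and h_1·M_1 + 2h_1·M_2 = 6(p'(1) - Δ_1) = 6.
Forward elimination and back-substitution give M_0 = 24, M_1 = -6, M_2 = 6.
On [0, 1], p(x) = -4 + 3·x - 3·x² + 2·x³.
With x = 3/4: p(3/4) = -83/32.

-2.5938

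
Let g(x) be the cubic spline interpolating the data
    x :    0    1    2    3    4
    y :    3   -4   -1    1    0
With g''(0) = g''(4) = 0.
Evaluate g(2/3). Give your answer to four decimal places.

-2.6653

Write m_i for g''(x_i). With h_i = 1, 1, 1, 1 and divided differences Δ_i = -7, 3, 2, -1, the continuity of g' gives the tridiagonal system
  1·m_0 + 4·m_1 + 1·m_2 = 6(Δ_1 - Δ_0) = 60
  1·m_1 + 4·m_2 + 1·m_3 = 6(Δ_2 - Δ_1) = -6
  1·m_2 + 4·m_3 + 1·m_4 = 6(Δ_3 - Δ_2) = -18
Natural end conditions: m_0 = m_4 = 0.
Forward elimination and back-substitution give m_0 = 0, m_1 = 453/28, m_2 = -33/7, m_3 = -93/28, m_4 = 0.
On [0, 1], g(x) = 3 - 543/56·x + 0·x² + 151/56·x³.
With x = 2/3: g(2/3) = -2015/756.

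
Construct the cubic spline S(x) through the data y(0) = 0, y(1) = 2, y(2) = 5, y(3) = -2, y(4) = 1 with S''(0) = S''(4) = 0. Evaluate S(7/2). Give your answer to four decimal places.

-1.7790

With m_i denoting the second derivative at x_i, h_i = 1, 1, 1, 1, and Δ_i = (y_(i+1) − y_i)/h_i = 2, 3, -7, 3:
  1·m_0 + 4·m_1 + 1·m_2 = 6(Δ_1 - Δ_0) = 6
  1·m_1 + 4·m_2 + 1·m_3 = 6(Δ_2 - Δ_1) = -60
  1·m_2 + 4·m_3 + 1·m_4 = 6(Δ_3 - Δ_2) = 60
Natural end conditions: m_0 = m_4 = 0.
Solving the tridiagonal system: m_0 = 0, m_1 = 195/28, m_2 = -153/7, m_3 = 573/28, m_4 = 0.
On [3, 4], S(x) = -2 - 107/28·(x - 3) + 573/56·(x - 3)² - 191/56·(x - 3)³.
With (x - 3) = 1/2: S(7/2) = -797/448.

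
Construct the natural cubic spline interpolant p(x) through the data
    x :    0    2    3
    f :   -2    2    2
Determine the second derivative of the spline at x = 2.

-2

Put σ_i = p'' at the i-th knot. Here h = (2, 1) and Δ = (2, 0), so the interior equations h_(i-1)·σ_(i-1) + 2(h_(i-1)+h_i)·σ_i + h_i·σ_(i+1) = 6(Δ_i − Δ_(i-1)) read
  2·σ_0 + 6·σ_1 + 1·σ_2 = 6(Δ_1 - Δ_0) = -12
Natural end conditions: σ_0 = σ_2 = 0.
Forward elimination and back-substitution give σ_0 = 0, σ_1 = -2, σ_2 = 0.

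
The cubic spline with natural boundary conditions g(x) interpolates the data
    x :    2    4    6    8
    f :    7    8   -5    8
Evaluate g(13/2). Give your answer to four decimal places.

Write M_i for g''(x_i). With h_i = 2, 2, 2 and divided differences Δ_i = 1/2, -13/2, 13/2, the continuity of g' gives the tridiagonal system
  2·M_0 + 8·M_1 + 2·M_2 = 6(Δ_1 - Δ_0) = -42
  2·M_1 + 8·M_2 + 2·M_3 = 6(Δ_2 - Δ_1) = 78
Natural end conditions: M_0 = M_3 = 0.
Forward elimination and back-substitution give M_0 = 0, M_1 = -41/5, M_2 = 59/5, M_3 = 0.
On [6, 8], g(x) = -5 - 41/30·(x - 6) + 59/10·(x - 6)² - 59/60·(x - 6)³.
With (x - 6) = 1/2: g(13/2) = -693/160.

-4.3313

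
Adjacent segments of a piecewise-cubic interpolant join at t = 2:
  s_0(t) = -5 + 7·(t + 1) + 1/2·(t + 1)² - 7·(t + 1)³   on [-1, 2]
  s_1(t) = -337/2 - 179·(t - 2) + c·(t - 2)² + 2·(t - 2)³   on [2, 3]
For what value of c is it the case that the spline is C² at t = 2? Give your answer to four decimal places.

-62.5000

s_0''(t) = 1 - 42·(t + 1), so s_0''(2) = -125. On the right, s_1''(2) = 2c, so c = -125/2.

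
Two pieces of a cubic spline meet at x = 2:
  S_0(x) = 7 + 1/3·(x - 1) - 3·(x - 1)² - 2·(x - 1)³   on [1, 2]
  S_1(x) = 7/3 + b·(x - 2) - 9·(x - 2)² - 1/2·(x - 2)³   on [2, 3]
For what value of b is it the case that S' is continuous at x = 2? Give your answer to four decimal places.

-11.6667

S_0'(x) = 1/3 - 6·(x - 1) - 6·(x - 1)², so S_0'(2) = -35/3. On the right, S_1'(2) = b, so b = -35/3.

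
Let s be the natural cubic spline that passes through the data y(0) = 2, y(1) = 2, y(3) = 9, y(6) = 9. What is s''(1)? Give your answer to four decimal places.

Put m_i = s'' at the i-th knot. Here h = (1, 2, 3) and Δ = (0, 7/2, 0), so the interior equations h_(i-1)·m_(i-1) + 2(h_(i-1)+h_i)·m_i + h_i·m_(i+1) = 6(Δ_i − Δ_(i-1)) read
  1·m_0 + 6·m_1 + 2·m_2 = 6(Δ_1 - Δ_0) = 21
  2·m_1 + 10·m_2 + 3·m_3 = 6(Δ_2 - Δ_1) = -21
Natural end conditions: m_0 = m_3 = 0.
Hence m_0 = 0, m_1 = 9/2, m_2 = -3, m_3 = 0.

4.5000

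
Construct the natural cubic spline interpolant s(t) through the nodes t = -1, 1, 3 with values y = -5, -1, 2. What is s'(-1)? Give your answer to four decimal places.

Let m_i = s''(x_i). Step sizes h_i = 2, 2; slopes of the chords Δ_i = (y_(i+1) - y_i)/h_i = 2, 3/2.
  2·m_0 + 8·m_1 + 2·m_2 = 6(Δ_1 - Δ_0) = -3
Natural end conditions: m_0 = m_2 = 0.
Hence m_0 = 0, m_1 = -3/8, m_2 = 0.
On [-1, 1], s'(t) = b_0 + 2c_0·(t + 1) + 3d_0·(t + 1)² with b_0 = Δ_0 - h_0(2m_0 + m_1)/6 = 17/8, c_0 = m_0/2 = 0, d_0 = (m_1 - m_0)/(6h_0) = -1/32. So s'(-1) = 17/8.

2.1250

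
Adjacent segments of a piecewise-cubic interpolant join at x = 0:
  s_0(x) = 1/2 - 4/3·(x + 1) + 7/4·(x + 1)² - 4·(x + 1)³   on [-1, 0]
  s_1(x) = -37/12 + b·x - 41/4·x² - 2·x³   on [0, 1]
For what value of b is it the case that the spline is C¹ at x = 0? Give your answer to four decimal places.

-9.8333

s_0'(x) = -4/3 + 7/2·(x + 1) - 12·(x + 1)², so s_0'(0) = -59/6. On the right, s_1'(0) = b, so b = -59/6.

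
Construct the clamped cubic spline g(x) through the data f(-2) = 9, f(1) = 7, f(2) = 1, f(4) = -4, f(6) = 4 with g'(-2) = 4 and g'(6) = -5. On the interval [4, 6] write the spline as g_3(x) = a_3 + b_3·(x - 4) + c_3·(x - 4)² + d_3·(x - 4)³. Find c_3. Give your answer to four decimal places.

4.5813

Put m_i = g'' at the i-th knot. Here h = (3, 1, 2, 2) and Δ = (-2/3, -6, -5/2, 4), so the interior equations h_(i-1)·m_(i-1) + 2(h_(i-1)+h_i)·m_i + h_i·m_(i+1) = 6(Δ_i − Δ_(i-1)) read
  3·m_0 + 8·m_1 + 1·m_2 = 6(Δ_1 - Δ_0) = -32
  1·m_1 + 6·m_2 + 2·m_3 = 6(Δ_2 - Δ_1) = 21
  2·m_2 + 8·m_3 + 2·m_4 = 6(Δ_3 - Δ_2) = 39
Clamped end conditions give two more equations: 2h_0·m_0 + h_0·m_1 = 6(Δ_0 - g'(-2)) = -28 and h_3·m_3 + 2h_3·m_4 = 6(g'(6) - Δ_3) = -54.
Hence m_0 = -1541/480, m_1 = -233/80, m_2 = 149/160, m_3 = 733/80, m_4 = -2893/160.
On [4, 6], with g_3(x) = a_3 + b_3·(x - 4) + c_3·(x - 4)² + d_3·(x - 4)³: c_3 = m_3/2 = 733/160, d_3 = (m_4 - m_3)/(6h_3) = -1453/640, b_3 = Δ_3 - h_3(2m_3 + m_4)/6 = 627/160.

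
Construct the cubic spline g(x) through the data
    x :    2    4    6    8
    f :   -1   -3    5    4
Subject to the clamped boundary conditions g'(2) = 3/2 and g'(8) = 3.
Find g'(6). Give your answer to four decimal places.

Let m_i = g''(x_i). Step sizes h_i = 2, 2, 2; slopes of the chords Δ_i = (y_(i+1) - y_i)/h_i = -1, 4, -1/2.
  2·m_0 + 8·m_1 + 2·m_2 = 6(Δ_1 - Δ_0) = 30
  2·m_1 + 8·m_2 + 2·m_3 = 6(Δ_2 - Δ_1) = -27
Clamped end conditions give two more equations: 2h_0·m_0 + h_0·m_1 = 6(Δ_0 - g'(2)) = -15 and h_2·m_2 + 2h_2·m_3 = 6(g'(8) - Δ_2) = 21.
Solving the tridiagonal system: m_0 = -15/2, m_1 = 15/2, m_2 = -15/2, m_3 = 9.
On [6, 8], g'(x) = b_2 + 2c_2·(x - 6) + 3d_2·(x - 6)² with b_2 = Δ_2 - h_2(2m_2 + m_3)/6 = 3/2, c_2 = m_2/2 = -15/4, d_2 = (m_3 - m_2)/(6h_2) = 11/8. So g'(6) = 3/2.

1.5000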